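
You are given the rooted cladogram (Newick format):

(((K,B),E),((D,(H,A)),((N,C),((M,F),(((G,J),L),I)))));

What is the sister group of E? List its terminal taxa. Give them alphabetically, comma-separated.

E attaches to the tree at the node subtending ((K,B),E).
The other lineage descending from that same node — the sister group — is (K,B); its 2 tips in alphabetical order are the answer.

B, K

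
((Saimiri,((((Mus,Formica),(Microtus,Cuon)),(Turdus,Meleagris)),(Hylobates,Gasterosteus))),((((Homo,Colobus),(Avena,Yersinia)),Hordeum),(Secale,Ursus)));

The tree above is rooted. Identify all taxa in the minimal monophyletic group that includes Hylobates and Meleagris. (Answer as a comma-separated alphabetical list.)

Tracing Hylobates: it sits inside (Hylobates,Gasterosteus).
Tracing Meleagris: it sits inside (Turdus,Meleagris).
The smallest clade enclosing both is ((((Mus,Formica),(Microtus,Cuon)),(Turdus,Meleagris)),(Hylobates,Gasterosteus)); the answer is its 8 terminal taxa in alphabetical order.

Cuon, Formica, Gasterosteus, Hylobates, Meleagris, Microtus, Mus, Turdus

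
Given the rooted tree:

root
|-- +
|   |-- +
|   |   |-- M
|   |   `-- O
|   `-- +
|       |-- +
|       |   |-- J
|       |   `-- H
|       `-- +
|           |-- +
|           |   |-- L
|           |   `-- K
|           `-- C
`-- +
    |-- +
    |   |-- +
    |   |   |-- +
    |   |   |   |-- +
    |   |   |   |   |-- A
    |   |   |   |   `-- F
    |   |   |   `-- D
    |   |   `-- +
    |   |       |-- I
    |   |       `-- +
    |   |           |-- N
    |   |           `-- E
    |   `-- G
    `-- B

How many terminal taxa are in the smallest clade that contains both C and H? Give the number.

5

The MRCA of C and H is the node subtending ((J,H),((L,K),C)).
That clade contains 5 terminal taxa: C, H, J, K, L.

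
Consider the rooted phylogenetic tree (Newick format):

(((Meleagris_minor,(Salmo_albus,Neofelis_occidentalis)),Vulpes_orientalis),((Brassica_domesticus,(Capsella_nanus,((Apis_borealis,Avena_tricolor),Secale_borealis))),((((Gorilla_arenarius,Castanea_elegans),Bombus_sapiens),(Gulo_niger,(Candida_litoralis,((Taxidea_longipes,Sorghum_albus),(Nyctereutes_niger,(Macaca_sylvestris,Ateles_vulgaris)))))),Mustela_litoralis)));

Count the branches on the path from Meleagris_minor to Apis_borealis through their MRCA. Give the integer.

9

The MRCA of Meleagris_minor and Apis_borealis is the root of the tree.
From Meleagris_minor up to that node: 3 branches. From Apis_borealis up to the same node: 6 branches. Total: 3 + 6 = 9.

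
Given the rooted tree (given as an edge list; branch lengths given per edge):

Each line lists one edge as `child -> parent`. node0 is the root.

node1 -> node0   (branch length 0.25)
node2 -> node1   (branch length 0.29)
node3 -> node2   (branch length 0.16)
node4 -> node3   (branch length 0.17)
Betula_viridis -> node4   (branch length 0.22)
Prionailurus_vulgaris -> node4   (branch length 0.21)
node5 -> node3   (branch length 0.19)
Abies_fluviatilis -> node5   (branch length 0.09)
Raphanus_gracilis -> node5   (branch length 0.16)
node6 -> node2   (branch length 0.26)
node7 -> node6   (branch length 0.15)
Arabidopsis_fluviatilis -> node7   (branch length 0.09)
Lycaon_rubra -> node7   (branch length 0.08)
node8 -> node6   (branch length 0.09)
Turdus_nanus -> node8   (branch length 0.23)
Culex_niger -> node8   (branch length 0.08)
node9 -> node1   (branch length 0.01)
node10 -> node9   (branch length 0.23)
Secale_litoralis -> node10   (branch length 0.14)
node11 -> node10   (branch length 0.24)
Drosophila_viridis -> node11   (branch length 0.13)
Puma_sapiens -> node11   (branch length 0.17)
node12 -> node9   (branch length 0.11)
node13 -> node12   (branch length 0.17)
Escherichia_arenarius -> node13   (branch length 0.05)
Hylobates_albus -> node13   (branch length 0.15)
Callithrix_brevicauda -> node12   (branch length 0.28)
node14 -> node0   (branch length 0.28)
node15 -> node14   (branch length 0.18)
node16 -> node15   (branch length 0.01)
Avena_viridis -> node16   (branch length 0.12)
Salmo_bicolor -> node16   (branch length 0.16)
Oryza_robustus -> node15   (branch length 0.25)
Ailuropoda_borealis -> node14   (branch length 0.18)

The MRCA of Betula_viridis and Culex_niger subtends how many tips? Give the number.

The MRCA of Betula_viridis and Culex_niger is the node subtending (((Betula_viridis,Prionailurus_vulgaris),(Abies_fluviatilis,Raphanus_gracilis)),((Arabidopsis_fluviatilis,Lycaon_rubra),(Turdus_nanus,Culex_niger))).
That clade contains 8 terminal taxa: Abies_fluviatilis, Arabidopsis_fluviatilis, Betula_viridis, Culex_niger, Lycaon_rubra, Prionailurus_vulgaris, Raphanus_gracilis, Turdus_nanus.

8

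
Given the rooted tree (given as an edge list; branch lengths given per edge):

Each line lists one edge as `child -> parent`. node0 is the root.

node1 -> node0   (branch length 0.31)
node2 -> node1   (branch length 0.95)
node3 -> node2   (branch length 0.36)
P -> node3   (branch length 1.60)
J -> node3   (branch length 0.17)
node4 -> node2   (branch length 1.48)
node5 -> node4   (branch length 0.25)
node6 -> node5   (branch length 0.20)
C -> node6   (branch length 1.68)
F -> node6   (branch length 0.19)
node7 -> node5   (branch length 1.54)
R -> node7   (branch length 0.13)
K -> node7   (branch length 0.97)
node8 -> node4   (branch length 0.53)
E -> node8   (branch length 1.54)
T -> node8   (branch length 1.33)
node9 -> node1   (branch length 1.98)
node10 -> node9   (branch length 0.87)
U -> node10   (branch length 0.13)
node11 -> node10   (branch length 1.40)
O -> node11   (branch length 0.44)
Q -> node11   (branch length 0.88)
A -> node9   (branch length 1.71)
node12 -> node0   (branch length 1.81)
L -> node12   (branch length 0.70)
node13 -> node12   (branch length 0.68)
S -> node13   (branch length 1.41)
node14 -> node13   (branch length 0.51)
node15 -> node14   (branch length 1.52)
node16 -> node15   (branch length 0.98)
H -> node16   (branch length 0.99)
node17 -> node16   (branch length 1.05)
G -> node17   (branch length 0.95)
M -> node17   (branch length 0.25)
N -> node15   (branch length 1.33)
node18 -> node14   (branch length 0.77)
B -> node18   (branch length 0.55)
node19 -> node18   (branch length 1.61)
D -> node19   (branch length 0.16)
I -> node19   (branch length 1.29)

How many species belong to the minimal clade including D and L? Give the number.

9

The MRCA of D and L is the node subtending (L,(S,(((H,(G,M)),N),(B,(D,I))))).
That clade contains 9 terminal taxa: B, D, G, H, I, L, M, N, S.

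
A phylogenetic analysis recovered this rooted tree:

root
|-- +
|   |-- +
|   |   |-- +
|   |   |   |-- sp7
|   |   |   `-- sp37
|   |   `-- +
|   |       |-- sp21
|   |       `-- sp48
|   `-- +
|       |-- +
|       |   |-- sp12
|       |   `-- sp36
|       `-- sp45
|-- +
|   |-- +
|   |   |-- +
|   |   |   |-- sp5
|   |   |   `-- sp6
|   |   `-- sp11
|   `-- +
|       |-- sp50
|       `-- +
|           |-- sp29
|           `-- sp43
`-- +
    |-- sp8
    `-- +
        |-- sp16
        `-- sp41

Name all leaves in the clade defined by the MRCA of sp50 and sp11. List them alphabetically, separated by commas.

Tracing sp50: it sits inside (sp50,(sp29,sp43)).
Tracing sp11: it sits inside ((sp5,sp6),sp11).
The smallest clade enclosing both is (((sp5,sp6),sp11),(sp50,(sp29,sp43))); the answer is its 6 terminal taxa in alphabetical order.

sp11, sp29, sp43, sp5, sp50, sp6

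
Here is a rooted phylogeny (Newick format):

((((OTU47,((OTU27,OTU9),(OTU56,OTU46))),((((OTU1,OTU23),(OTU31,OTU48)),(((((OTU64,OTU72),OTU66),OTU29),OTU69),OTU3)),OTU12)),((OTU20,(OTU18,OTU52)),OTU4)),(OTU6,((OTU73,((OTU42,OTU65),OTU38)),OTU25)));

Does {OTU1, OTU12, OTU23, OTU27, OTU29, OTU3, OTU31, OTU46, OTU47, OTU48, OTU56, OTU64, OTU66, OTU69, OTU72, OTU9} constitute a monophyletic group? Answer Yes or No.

Yes

The most recent common ancestor of these taxa subtends ((OTU47,((OTU27,OTU9),(OTU56,OTU46))),((((OTU1,OTU23),(OTU31,OTU48)),(((((OTU64,OTU72),OTU66),OTU29),OTU69),OTU3)),OTU12)).
That clade has exactly 16 tips — every listed taxon and nothing else — so the group is monophyletic.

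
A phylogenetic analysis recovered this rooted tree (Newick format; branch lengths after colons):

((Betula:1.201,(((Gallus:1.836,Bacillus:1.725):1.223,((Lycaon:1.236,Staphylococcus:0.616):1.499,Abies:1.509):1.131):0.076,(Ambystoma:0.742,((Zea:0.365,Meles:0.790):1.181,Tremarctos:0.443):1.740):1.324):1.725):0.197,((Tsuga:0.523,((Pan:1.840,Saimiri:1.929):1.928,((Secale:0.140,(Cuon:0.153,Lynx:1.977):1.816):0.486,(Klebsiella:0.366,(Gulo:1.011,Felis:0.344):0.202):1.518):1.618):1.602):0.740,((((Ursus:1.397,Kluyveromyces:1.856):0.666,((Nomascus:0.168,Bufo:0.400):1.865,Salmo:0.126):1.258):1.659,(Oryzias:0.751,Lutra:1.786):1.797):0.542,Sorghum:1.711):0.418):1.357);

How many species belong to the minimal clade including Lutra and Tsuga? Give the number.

17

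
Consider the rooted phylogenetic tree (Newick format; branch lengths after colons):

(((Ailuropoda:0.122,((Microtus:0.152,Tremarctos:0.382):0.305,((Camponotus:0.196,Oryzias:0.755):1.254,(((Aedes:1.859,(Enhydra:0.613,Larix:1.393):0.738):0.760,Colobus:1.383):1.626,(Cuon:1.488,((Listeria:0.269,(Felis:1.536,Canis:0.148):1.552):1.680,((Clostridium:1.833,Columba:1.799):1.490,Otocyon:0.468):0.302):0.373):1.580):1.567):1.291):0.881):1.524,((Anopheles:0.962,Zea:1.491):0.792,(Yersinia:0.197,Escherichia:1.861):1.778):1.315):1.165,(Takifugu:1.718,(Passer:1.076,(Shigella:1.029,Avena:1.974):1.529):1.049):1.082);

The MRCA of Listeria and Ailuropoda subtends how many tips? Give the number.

16

The MRCA of Listeria and Ailuropoda is the node subtending (Ailuropoda,((Microtus,Tremarctos),((Camponotus,Oryzias),(((Aedes,(Enhydra,Larix)),Colobus),(Cuon,((Listeria,(Felis,Canis)),((Clostridium,Columba),Otocyon))))))).
That clade contains 16 terminal taxa: Aedes, Ailuropoda, Camponotus, Canis, Clostridium, Colobus, Columba, Cuon, Enhydra, Felis, Larix, Listeria, Microtus, Oryzias, Otocyon, Tremarctos.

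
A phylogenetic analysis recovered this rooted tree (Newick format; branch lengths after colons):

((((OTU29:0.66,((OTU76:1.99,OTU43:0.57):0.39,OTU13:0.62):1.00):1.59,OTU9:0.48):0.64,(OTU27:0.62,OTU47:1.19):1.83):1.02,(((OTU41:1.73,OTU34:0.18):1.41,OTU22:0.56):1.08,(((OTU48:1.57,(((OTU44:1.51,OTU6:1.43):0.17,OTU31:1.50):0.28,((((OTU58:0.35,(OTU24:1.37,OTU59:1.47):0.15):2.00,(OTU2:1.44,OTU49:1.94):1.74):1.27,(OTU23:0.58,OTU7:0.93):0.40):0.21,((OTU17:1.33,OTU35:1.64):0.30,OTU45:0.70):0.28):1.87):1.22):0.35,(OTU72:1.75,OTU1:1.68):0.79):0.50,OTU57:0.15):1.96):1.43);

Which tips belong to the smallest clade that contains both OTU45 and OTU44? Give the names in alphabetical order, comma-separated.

Tracing OTU45: it sits inside ((OTU17,OTU35),OTU45).
Tracing OTU44: it sits inside (OTU44,OTU6).
The smallest clade enclosing both is (((OTU44,OTU6),OTU31),((((OTU58,(OTU24,OTU59)),(OTU2,OTU49)),(OTU23,OTU7)),((OTU17,OTU35),OTU45))); the answer is its 13 terminal taxa in alphabetical order.

OTU17, OTU2, OTU23, OTU24, OTU31, OTU35, OTU44, OTU45, OTU49, OTU58, OTU59, OTU6, OTU7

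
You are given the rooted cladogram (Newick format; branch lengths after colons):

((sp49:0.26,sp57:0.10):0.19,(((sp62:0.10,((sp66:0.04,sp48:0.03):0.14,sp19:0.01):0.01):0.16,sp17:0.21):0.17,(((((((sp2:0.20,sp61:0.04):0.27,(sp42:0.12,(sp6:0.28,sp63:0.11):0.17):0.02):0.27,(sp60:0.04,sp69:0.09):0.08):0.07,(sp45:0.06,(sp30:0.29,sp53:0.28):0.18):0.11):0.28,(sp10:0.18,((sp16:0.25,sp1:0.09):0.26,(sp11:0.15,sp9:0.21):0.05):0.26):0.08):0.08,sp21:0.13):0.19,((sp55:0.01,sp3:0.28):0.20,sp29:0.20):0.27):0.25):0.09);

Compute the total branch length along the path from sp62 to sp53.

1.80

The path runs sp62 → … → MRCA → … → sp53; the MRCA is the node subtending (((sp62,((sp66,sp48),sp19)),sp17),(((((((sp2,sp61),(sp42,(sp6,sp63))),(sp60,sp69)),(sp45,(sp30,sp53))),(sp10,((sp16,sp1),(sp11,sp9)))),sp21),((sp55,sp3),sp29))).
Branch lengths along that path: 0.10 + 0.16 + 0.17 + 0.25 + 0.19 + 0.08 + 0.28 + 0.11 + 0.18 + 0.28 = 1.80.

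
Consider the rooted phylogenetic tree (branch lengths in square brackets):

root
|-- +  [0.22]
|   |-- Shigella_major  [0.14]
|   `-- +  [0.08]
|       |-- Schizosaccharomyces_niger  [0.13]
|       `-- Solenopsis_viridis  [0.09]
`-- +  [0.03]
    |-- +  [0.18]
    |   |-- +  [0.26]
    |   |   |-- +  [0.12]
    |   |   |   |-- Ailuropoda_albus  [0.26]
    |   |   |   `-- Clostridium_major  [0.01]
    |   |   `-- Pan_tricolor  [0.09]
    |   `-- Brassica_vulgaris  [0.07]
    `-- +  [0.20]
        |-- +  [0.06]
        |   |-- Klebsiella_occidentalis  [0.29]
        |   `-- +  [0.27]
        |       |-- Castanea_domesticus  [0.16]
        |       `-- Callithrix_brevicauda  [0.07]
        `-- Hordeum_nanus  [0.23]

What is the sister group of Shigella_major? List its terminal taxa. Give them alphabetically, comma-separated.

Shigella_major attaches to the tree at the node subtending (Shigella_major,(Schizosaccharomyces_niger,Solenopsis_viridis)).
The other lineage descending from that same node — the sister group — is (Schizosaccharomyces_niger,Solenopsis_viridis); its 2 tips in alphabetical order are the answer.

Schizosaccharomyces_niger, Solenopsis_viridis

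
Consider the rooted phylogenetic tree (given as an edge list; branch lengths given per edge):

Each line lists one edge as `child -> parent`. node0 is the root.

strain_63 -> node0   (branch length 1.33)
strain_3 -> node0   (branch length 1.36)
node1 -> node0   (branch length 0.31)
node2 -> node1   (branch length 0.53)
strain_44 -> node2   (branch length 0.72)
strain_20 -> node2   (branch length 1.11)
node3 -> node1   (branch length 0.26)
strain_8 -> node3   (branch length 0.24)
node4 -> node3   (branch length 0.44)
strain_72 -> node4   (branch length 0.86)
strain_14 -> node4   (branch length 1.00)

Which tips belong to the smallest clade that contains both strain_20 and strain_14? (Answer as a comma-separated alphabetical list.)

Tracing strain_20: it sits inside (strain_44,strain_20).
Tracing strain_14: it sits inside (strain_72,strain_14).
The smallest clade enclosing both is ((strain_44,strain_20),(strain_8,(strain_72,strain_14))); the answer is its 5 terminal taxa in alphabetical order.

strain_14, strain_20, strain_44, strain_72, strain_8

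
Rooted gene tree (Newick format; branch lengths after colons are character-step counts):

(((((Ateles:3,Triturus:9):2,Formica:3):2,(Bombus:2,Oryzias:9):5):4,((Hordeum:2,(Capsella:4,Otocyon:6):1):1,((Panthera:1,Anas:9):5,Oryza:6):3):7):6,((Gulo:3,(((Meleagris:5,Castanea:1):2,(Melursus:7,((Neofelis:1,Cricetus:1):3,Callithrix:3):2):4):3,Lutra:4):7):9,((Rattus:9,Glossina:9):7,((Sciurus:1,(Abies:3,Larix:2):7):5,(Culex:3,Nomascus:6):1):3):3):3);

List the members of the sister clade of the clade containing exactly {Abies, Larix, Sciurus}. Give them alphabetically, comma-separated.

The clade containing exactly {Abies, Larix, Sciurus} attaches to the tree at the node subtending ((Sciurus,(Abies,Larix)),(Culex,Nomascus)).
The other lineage descending from that same node — the sister group — is (Culex,Nomascus); its 2 tips in alphabetical order are the answer.

Culex, Nomascus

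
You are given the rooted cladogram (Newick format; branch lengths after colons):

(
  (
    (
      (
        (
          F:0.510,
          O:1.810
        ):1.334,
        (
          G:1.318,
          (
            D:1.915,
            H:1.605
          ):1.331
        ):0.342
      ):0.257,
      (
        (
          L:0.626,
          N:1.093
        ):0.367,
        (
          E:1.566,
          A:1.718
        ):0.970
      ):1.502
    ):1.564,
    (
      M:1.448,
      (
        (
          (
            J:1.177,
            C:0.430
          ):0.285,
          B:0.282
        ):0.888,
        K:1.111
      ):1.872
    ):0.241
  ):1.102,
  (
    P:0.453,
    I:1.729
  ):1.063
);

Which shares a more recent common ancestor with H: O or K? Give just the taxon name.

O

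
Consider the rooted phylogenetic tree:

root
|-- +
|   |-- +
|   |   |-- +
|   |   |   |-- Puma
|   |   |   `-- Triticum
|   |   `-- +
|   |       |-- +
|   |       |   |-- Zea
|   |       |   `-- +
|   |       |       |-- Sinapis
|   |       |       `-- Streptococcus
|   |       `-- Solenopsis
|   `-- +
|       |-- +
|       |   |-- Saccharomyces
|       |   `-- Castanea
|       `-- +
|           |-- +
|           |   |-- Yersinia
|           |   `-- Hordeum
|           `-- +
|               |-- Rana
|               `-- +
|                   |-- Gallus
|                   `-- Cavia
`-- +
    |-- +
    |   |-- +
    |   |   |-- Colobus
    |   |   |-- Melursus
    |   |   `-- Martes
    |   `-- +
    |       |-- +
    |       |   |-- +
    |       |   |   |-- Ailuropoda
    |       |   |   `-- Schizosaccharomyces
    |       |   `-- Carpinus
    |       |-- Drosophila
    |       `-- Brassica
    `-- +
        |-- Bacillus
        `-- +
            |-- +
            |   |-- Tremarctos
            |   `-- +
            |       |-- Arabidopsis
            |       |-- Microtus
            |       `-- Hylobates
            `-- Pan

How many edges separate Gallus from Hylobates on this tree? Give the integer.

The MRCA of Gallus and Hylobates is the root of the tree.
From Gallus up to that node: 6 branches. From Hylobates up to the same node: 6 branches. Total: 6 + 6 = 12.

12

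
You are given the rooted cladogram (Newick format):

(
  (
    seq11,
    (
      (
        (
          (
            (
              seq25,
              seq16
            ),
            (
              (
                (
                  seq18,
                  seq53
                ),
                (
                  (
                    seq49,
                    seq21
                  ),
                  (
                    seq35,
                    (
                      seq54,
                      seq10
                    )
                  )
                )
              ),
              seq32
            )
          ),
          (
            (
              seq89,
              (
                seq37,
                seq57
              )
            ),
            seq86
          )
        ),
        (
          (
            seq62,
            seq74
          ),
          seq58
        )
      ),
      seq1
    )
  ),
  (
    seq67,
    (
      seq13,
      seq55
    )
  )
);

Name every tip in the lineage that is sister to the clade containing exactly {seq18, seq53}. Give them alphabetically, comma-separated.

seq10, seq21, seq35, seq49, seq54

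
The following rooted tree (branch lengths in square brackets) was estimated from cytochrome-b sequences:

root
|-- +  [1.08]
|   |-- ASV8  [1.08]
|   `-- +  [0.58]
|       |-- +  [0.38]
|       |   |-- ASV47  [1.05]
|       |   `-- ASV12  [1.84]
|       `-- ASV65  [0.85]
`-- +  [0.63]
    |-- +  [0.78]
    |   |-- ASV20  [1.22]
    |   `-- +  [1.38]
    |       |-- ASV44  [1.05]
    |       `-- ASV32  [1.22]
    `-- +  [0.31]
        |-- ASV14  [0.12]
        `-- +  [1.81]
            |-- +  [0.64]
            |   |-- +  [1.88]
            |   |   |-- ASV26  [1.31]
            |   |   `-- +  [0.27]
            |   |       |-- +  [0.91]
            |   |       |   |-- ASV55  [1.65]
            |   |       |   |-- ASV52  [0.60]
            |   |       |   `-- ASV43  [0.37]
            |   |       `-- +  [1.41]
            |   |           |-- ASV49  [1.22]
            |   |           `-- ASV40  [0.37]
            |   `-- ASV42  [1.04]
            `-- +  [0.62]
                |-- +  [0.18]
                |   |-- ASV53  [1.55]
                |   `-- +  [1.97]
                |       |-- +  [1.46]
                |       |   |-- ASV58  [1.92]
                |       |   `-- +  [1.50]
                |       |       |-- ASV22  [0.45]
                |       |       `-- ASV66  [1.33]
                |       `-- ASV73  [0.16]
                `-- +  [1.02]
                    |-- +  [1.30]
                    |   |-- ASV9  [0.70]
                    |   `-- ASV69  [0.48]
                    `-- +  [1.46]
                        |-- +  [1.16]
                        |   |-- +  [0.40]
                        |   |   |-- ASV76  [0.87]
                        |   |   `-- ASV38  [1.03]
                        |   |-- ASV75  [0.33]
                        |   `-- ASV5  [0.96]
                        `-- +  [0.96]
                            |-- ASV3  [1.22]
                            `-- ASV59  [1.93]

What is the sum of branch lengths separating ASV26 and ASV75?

8.42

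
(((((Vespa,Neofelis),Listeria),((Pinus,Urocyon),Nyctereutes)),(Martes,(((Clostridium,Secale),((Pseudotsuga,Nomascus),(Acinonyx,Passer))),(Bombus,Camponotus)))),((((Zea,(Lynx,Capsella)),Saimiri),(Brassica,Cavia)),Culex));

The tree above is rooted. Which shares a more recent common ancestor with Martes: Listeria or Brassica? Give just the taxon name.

Listeria

The MRCA of Martes and Listeria subtends ((((Vespa,Neofelis),Listeria),((Pinus,Urocyon),Nyctereutes)),(Martes,(((Clostridium,Secale),((Pseudotsuga,Nomascus),(Acinonyx,Passer))),(Bombus,Camponotus)))) (15 taxa).
The MRCA of Martes and Brassica is the root, subtending the entire tree (22 taxa).
The first is nested inside the second, so Martes shares a more recent common ancestor with Listeria.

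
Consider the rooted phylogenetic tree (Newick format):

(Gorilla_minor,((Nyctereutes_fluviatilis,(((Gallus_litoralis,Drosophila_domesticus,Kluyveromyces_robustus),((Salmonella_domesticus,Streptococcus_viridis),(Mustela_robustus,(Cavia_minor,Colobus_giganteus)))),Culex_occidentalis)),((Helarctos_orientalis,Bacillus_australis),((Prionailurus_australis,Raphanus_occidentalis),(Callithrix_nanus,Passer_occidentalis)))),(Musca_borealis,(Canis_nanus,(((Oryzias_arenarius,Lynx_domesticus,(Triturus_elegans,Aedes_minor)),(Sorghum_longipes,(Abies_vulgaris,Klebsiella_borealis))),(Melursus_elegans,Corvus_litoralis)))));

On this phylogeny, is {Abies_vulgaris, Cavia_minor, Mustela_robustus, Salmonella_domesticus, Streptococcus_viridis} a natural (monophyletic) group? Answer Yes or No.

No

The MRCA of the listed taxa is the root, so the smallest clade containing them is the whole tree.
That clade also contains Aedes_minor, Bacillus_australis, Callithrix_nanus, Canis_nanus, Colobus_giganteus, Corvus_litoralis, Culex_occidentalis, Drosophila_domesticus, Gallus_litoralis, Gorilla_minor, Helarctos_orientalis, Klebsiella_borealis, Kluyveromyces_robustus, Lynx_domesticus, Melursus_elegans, Musca_borealis, Nyctereutes_fluviatilis, Oryzias_arenarius, Passer_occidentalis, Prionailurus_australis, Raphanus_occidentalis, Sorghum_longipes, Triturus_elegans, which are not in the proposed group, so the group is not monophyletic.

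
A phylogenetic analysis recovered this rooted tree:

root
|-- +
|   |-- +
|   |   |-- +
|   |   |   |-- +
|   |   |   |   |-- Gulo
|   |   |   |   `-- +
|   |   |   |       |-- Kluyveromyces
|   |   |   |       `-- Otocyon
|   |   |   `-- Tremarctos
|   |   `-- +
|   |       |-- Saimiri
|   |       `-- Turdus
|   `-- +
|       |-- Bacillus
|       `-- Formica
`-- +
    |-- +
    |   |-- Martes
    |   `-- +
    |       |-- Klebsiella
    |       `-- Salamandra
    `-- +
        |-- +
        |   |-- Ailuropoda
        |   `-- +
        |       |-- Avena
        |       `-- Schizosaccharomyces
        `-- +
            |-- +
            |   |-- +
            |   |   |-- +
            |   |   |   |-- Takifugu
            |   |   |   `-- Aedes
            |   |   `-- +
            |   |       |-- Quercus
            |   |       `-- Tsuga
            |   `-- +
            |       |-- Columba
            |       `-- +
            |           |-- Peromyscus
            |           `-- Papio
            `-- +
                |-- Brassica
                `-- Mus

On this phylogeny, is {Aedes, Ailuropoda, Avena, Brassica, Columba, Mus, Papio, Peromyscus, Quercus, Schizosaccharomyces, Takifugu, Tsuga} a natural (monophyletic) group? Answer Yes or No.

Yes

The most recent common ancestor of these taxa subtends ((Ailuropoda,(Avena,Schizosaccharomyces)),((((Takifugu,Aedes),(Quercus,Tsuga)),(Columba,(Peromyscus,Papio))),(Brassica,Mus))).
That clade has exactly 12 tips — every listed taxon and nothing else — so the group is monophyletic.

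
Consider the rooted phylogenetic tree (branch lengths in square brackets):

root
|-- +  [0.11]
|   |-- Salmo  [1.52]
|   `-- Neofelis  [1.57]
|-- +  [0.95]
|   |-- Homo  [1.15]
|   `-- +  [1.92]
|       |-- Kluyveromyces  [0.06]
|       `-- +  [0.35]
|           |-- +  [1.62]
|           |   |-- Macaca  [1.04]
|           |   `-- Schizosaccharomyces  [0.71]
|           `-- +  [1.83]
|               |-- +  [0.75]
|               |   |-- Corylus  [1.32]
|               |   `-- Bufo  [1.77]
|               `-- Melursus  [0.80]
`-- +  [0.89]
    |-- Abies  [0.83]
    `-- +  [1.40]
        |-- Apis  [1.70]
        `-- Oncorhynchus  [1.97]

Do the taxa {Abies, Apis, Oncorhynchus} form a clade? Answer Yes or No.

Yes

The most recent common ancestor of these taxa subtends (Abies,(Apis,Oncorhynchus)).
That clade has exactly 3 tips — every listed taxon and nothing else — so the group is monophyletic.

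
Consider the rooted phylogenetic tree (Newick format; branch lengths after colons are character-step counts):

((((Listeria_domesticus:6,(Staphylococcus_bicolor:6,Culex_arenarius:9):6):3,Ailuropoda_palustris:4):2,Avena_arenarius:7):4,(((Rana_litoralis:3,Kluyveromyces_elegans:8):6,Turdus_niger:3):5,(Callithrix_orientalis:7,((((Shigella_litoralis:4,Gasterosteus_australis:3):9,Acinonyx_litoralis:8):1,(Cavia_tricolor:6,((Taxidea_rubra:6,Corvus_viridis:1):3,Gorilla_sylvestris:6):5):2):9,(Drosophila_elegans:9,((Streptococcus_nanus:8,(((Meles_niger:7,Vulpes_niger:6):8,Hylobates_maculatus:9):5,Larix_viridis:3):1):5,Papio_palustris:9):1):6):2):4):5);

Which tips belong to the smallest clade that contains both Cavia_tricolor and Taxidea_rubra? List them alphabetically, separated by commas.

Tracing Cavia_tricolor: it sits inside (Cavia_tricolor,((Taxidea_rubra,Corvus_viridis),Gorilla_sylvestris)).
Tracing Taxidea_rubra: it sits inside (Taxidea_rubra,Corvus_viridis).
The smallest clade enclosing both is (Cavia_tricolor,((Taxidea_rubra,Corvus_viridis),Gorilla_sylvestris)); the answer is its 4 terminal taxa in alphabetical order.

Cavia_tricolor, Corvus_viridis, Gorilla_sylvestris, Taxidea_rubra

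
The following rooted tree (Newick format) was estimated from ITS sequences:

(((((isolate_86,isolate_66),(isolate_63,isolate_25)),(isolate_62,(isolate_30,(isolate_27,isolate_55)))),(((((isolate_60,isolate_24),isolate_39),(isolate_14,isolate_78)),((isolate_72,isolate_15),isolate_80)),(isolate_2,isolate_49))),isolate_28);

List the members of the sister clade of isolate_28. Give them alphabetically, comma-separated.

isolate_28 attaches directly to the root of the tree.
The other lineage descending from that same node — the sister group — is ((((isolate_86,isolate_66),(isolate_63,isolate_25)),(isolate_62,(isolate_30,(isolate_27,isolate_55)))),(((((isolate_60,isolate_24),isolate_39),(isolate_14,isolate_78)),((isolate_72,isolate_15),isolate_80)),(isolate_2,isolate_49))); its 18 tips in alphabetical order are the answer.

isolate_14, isolate_15, isolate_2, isolate_24, isolate_25, isolate_27, isolate_30, isolate_39, isolate_49, isolate_55, isolate_60, isolate_62, isolate_63, isolate_66, isolate_72, isolate_78, isolate_80, isolate_86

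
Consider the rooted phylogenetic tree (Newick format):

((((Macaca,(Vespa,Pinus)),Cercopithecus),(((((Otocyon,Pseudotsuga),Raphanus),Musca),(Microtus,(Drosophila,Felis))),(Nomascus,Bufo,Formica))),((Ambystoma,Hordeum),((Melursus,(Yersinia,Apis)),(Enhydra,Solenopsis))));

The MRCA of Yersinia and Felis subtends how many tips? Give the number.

The MRCA of Yersinia and Felis is the root, so the clade is the entire tree.
That clade contains 21 terminal taxa: Ambystoma, Apis, Bufo, Cercopithecus, Drosophila, Enhydra, Felis, Formica, Hordeum, Macaca, Melursus, Microtus, Musca, Nomascus, Otocyon, Pinus, Pseudotsuga, Raphanus, Solenopsis, Vespa, Yersinia.

21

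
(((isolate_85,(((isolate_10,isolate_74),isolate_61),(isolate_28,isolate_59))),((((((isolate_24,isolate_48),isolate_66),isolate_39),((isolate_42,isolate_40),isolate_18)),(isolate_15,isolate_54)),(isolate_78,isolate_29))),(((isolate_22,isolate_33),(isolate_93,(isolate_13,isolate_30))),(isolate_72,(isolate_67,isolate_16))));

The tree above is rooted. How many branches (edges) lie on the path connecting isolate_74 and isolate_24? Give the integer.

12

The MRCA of isolate_74 and isolate_24 is the node subtending ((isolate_85,(((isolate_10,isolate_74),isolate_61),(isolate_28,isolate_59))),((((((isolate_24,isolate_48),isolate_66),isolate_39),((isolate_42,isolate_40),isolate_18)),(isolate_15,isolate_54)),(isolate_78,isolate_29))).
From isolate_74 up to that node: 5 branches. From isolate_24 up to the same node: 7 branches. Total: 5 + 7 = 12.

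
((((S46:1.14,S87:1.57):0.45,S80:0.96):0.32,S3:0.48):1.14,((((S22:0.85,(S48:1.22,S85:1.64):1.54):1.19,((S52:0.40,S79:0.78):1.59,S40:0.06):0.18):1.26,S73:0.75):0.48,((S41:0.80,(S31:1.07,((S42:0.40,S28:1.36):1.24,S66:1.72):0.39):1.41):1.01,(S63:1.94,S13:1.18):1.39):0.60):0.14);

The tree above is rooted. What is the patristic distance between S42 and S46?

The path runs S42 → … → MRCA → … → S46; the MRCA is the root of the tree.
Branch lengths along that path: 0.40 + 1.24 + 0.39 + 1.41 + 1.01 + 0.60 + 0.14 + 1.14 + 0.32 + 0.45 + 1.14 = 8.24.

8.24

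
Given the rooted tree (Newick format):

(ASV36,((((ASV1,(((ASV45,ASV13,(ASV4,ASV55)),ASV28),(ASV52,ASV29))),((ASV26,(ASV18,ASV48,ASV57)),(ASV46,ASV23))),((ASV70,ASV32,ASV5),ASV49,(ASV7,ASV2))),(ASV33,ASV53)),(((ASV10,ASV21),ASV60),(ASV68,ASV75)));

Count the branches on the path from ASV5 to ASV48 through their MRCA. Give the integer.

The MRCA of ASV5 and ASV48 is the node subtending (((ASV1,(((ASV45,ASV13,(ASV4,ASV55)),ASV28),(ASV52,ASV29))),((ASV26,(ASV18,ASV48,ASV57)),(ASV46,ASV23))),((ASV70,ASV32,ASV5),ASV49,(ASV7,ASV2))).
From ASV5 up to that node: 3 branches. From ASV48 up to the same node: 5 branches. Total: 3 + 5 = 8.

8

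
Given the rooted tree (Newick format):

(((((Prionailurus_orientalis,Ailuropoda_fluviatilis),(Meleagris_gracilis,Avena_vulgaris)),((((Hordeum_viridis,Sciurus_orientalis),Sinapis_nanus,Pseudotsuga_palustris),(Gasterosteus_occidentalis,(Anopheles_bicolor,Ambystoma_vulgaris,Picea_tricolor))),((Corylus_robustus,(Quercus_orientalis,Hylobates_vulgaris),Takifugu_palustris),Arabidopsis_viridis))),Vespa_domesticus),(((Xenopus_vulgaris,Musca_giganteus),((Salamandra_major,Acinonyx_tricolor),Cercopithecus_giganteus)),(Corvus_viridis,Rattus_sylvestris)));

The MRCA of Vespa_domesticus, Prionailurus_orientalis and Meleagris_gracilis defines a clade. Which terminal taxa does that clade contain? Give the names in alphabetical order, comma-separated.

Ailuropoda_fluviatilis, Ambystoma_vulgaris, Anopheles_bicolor, Arabidopsis_viridis, Avena_vulgaris, Corylus_robustus, Gasterosteus_occidentalis, Hordeum_viridis, Hylobates_vulgaris, Meleagris_gracilis, Picea_tricolor, Prionailurus_orientalis, Pseudotsuga_palustris, Quercus_orientalis, Sciurus_orientalis, Sinapis_nanus, Takifugu_palustris, Vespa_domesticus

Tracing Vespa_domesticus: it sits inside ((((Prionailurus_orientalis,Ailuropoda_fluviatilis),(Meleagris_gracilis,Avena_vulgaris)),((((Hordeum_viridis,Sciurus_orientalis),Sinapis_nanus,Pseudotsuga_palustris),(Gasterosteus_occidentalis,(Anopheles_bicolor,Ambystoma_vulgaris,Picea_tricolor))),((Corylus_robustus,(Quercus_orientalis,Hylobates_vulgaris),Takifugu_palustris),Arabidopsis_viridis))),Vespa_domesticus).
Tracing Prionailurus_orientalis: it sits inside (Prionailurus_orientalis,Ailuropoda_fluviatilis).
Tracing Meleagris_gracilis: it sits inside (Meleagris_gracilis,Avena_vulgaris).
The smallest clade enclosing all 3 is ((((Prionailurus_orientalis,Ailuropoda_fluviatilis),(Meleagris_gracilis,Avena_vulgaris)),((((Hordeum_viridis,Sciurus_orientalis),Sinapis_nanus,Pseudotsuga_palustris),(Gasterosteus_occidentalis,(Anopheles_bicolor,Ambystoma_vulgaris,Picea_tricolor))),((Corylus_robustus,(Quercus_orientalis,Hylobates_vulgaris),Takifugu_palustris),Arabidopsis_viridis))),Vespa_domesticus); the answer is its 18 terminal taxa in alphabetical order.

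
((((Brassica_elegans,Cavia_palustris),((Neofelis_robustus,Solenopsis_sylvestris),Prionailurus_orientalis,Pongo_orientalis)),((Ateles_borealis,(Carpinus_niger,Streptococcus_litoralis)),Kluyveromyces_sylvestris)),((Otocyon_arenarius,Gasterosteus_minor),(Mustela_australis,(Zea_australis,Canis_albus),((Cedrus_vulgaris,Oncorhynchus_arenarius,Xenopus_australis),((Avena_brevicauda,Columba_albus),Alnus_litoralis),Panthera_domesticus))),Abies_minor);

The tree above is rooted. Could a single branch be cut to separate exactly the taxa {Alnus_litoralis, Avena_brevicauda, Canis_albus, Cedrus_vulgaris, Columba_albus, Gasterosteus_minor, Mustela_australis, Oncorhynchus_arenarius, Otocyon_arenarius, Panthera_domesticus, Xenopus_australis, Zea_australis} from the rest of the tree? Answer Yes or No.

Yes

The most recent common ancestor of these taxa subtends ((Otocyon_arenarius,Gasterosteus_minor),(Mustela_australis,(Zea_australis,Canis_albus),((Cedrus_vulgaris,Oncorhynchus_arenarius,Xenopus_australis),((Avena_brevicauda,Columba_albus),Alnus_litoralis),Panthera_domesticus))).
That clade has exactly 12 tips — every listed taxon and nothing else — so the group is monophyletic.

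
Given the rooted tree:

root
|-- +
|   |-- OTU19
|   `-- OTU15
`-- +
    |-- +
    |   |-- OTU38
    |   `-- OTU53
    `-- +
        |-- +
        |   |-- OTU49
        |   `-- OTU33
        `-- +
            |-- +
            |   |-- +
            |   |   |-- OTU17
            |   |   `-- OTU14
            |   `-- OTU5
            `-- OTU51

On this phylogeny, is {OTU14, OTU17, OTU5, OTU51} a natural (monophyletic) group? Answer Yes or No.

The most recent common ancestor of these taxa subtends (((OTU17,OTU14),OTU5),OTU51).
That clade has exactly 4 tips — every listed taxon and nothing else — so the group is monophyletic.

Yes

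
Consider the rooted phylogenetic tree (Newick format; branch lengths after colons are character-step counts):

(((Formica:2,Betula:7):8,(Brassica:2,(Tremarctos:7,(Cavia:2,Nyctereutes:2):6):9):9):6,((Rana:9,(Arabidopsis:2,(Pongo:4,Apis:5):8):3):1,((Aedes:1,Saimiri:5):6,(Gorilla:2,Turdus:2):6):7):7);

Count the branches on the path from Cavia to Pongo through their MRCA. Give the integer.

10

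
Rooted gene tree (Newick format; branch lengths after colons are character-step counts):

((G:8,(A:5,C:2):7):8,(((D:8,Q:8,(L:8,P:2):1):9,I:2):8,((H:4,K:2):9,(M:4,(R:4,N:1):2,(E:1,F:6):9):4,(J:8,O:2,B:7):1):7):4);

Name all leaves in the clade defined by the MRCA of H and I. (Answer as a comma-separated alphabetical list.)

B, D, E, F, H, I, J, K, L, M, N, O, P, Q, R

Tracing H: it sits inside (H,K).
Tracing I: it sits inside ((D,Q,(L,P)),I).
The smallest clade enclosing both is (((D,Q,(L,P)),I),((H,K),(M,(R,N),(E,F)),(J,O,B))); the answer is its 15 terminal taxa in alphabetical order.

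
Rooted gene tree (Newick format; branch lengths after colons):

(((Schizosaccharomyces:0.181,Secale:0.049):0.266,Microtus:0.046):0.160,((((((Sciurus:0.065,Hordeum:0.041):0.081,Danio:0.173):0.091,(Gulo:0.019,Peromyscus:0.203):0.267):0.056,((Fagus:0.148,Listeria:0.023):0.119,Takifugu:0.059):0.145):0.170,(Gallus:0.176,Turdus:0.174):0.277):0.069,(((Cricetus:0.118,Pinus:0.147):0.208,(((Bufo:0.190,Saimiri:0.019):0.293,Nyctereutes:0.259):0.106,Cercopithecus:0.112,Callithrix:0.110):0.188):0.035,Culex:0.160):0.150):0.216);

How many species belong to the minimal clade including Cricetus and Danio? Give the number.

18

The MRCA of Cricetus and Danio is the node subtending ((((((Sciurus,Hordeum),Danio),(Gulo,Peromyscus)),((Fagus,Listeria),Takifugu)),(Gallus,Turdus)),(((Cricetus,Pinus),(((Bufo,Saimiri),Nyctereutes),Cercopithecus,Callithrix)),Culex)).
That clade contains 18 terminal taxa: Bufo, Callithrix, Cercopithecus, Cricetus, Culex, Danio, Fagus, Gallus, Gulo, Hordeum, Listeria, Nyctereutes, Peromyscus, Pinus, Saimiri, Sciurus, Takifugu, Turdus.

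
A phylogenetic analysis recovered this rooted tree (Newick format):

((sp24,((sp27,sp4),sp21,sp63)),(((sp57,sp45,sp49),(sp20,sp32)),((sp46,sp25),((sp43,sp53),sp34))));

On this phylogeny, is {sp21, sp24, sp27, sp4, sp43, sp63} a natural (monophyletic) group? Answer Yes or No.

No

The MRCA of the listed taxa is the root, so the smallest clade containing them is the whole tree.
That clade also contains sp20, sp25, sp32, sp34, sp45, sp46, sp49, sp53, sp57, which are not in the proposed group, so the group is not monophyletic.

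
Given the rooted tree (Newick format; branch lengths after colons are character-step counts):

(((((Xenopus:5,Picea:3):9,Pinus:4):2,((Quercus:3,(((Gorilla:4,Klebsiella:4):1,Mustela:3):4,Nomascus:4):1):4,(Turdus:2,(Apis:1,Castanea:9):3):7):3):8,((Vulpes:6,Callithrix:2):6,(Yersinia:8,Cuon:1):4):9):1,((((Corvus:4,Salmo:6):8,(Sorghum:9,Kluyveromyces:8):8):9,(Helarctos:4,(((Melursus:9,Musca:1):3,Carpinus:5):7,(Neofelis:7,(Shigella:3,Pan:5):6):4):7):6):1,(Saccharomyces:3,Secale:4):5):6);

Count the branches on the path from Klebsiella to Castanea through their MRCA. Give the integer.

8

The MRCA of Klebsiella and Castanea is the node subtending ((Quercus,(((Gorilla,Klebsiella),Mustela),Nomascus)),(Turdus,(Apis,Castanea))).
From Klebsiella up to that node: 5 branches. From Castanea up to the same node: 3 branches. Total: 5 + 3 = 8.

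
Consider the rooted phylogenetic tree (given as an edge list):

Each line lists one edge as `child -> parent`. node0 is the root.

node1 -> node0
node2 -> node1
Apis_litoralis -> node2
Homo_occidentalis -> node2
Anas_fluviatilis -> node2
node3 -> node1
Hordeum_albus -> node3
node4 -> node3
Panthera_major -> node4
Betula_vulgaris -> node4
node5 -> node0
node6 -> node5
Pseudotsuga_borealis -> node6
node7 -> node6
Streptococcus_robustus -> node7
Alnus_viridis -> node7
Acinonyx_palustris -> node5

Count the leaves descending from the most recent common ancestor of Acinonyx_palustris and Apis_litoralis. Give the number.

The MRCA of Acinonyx_palustris and Apis_litoralis is the root, so the clade is the entire tree.
That clade contains 10 terminal taxa: Acinonyx_palustris, Alnus_viridis, Anas_fluviatilis, Apis_litoralis, Betula_vulgaris, Homo_occidentalis, Hordeum_albus, Panthera_major, Pseudotsuga_borealis, Streptococcus_robustus.

10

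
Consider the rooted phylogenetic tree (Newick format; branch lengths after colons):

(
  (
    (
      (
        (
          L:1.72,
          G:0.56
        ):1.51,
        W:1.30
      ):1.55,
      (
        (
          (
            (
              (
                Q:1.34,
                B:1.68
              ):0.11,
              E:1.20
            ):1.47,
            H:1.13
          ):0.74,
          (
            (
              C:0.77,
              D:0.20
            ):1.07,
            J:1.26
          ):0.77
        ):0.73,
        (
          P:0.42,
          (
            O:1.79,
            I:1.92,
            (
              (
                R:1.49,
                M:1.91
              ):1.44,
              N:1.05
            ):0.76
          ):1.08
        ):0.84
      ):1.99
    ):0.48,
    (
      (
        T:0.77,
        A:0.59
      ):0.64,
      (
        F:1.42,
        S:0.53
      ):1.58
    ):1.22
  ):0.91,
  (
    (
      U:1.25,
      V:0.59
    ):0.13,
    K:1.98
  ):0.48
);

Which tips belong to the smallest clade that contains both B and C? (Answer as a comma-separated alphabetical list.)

B, C, D, E, H, J, Q

Tracing B: it sits inside (Q,B).
Tracing C: it sits inside (C,D).
The smallest clade enclosing both is ((((Q,B),E),H),((C,D),J)); the answer is its 7 terminal taxa in alphabetical order.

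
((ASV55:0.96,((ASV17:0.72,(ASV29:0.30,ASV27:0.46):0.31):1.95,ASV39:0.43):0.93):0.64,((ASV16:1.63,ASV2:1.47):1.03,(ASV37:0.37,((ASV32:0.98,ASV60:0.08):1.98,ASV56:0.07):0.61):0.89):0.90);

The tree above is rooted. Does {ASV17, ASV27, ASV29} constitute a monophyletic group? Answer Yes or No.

Yes

The most recent common ancestor of these taxa subtends (ASV17,(ASV29,ASV27)).
That clade has exactly 3 tips — every listed taxon and nothing else — so the group is monophyletic.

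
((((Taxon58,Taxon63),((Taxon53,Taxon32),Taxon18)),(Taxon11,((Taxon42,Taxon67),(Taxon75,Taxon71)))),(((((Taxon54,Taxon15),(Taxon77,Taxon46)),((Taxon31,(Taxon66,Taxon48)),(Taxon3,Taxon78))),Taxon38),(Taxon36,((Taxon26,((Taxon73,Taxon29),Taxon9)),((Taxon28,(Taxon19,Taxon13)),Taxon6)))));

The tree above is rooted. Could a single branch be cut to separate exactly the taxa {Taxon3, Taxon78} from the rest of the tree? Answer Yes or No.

The most recent common ancestor of these taxa subtends (Taxon3,Taxon78).
That clade has exactly 2 tips — every listed taxon and nothing else — so the group is monophyletic.

Yes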